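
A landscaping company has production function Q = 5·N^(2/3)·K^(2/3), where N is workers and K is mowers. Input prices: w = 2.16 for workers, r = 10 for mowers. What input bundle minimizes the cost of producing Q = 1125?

Cost minimization requires the marginal rate of technical substitution to equal the input-price ratio: MP_N/MP_K = w/r.
Here MP_N/MP_K = (2/3)·(K/N)/(2/3) = (K/N). Setting this equal to 2.16/10 = 0.216 gives K = 0.216N.
Substituting into Q = 1125: 5·N^(2/3)·(0.216N)^(2/3) = 1125.
Solving, N = 125 and K = 27.

N* = 125, K* = 27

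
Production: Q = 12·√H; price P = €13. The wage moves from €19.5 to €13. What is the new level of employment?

H* = 36

From P·MP_H = w with MP_H = 6·H^(-1/2), the labor demand is H(w) = (78/w)^(2).
At w = 19.5: H = 16. At w = 13: H = 36.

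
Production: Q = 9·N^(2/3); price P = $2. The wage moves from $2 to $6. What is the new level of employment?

N* = 8

From P·MP_N = w with MP_N = 6·N^(-1/3), the labor demand is N(w) = (12/w)^(3).
At w = 2: N = 216. At w = 6: N = 8.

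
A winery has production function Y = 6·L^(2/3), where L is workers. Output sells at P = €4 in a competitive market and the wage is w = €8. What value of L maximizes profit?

MP_L = (2/3)·6·L^(-1/3) = 4·L^(-1/3).
Profit maximization for a price taker requires P·MP_L = w: 4·4·L^(-1/3) = 8.
So L^(-1/3) = 0.5, which gives L = 8.

L* = 8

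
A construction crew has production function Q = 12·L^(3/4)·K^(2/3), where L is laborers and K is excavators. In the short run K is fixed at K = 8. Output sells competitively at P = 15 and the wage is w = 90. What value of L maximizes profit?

L* = 1296

With K = 8, MP_L = (3/4)·12·L^(-1/4)·8^(2/3) = 36·L^(-1/4).
Profit maximization for a price taker requires P·MP_L = w: 15·36·L^(-1/4) = 90.
So L^(-1/4) = 1/6, which gives L = 1296.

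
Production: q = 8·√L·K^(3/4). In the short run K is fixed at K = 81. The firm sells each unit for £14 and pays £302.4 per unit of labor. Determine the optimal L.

L* = 25

With K = 81, MP_L = (1/2)·8·L^(-1/2)·81^(3/4) = 108·L^(-1/2).
Profit maximization for a price taker requires P·MP_L = w: 14·108·L^(-1/2) = 302.4.
So L^(-1/2) = 0.2, which gives L = 25.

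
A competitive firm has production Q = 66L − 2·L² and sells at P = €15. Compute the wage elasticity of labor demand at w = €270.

ε = -0.375

From P·MP_L = w with MP_L = 66 − 4L, labor demand is L(w) = (66 − w/15)/4.
dL/dw = −1/(60) = -1/60.
At w = 270, L = 12, so ε = (dL/dw)·(w/L) = (-1/60)·(270/12) = -0.375.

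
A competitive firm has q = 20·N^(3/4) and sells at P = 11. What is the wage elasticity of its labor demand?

ε = -4

MP_N = (3/4)·20·N^(-1/4), so P·MP_N = w gives 165·N^(-1/4) = w.
Solving, N(w) = (165/w)^(4). This is a constant-elasticity form: N ∝ w^(−4), so ε = −4.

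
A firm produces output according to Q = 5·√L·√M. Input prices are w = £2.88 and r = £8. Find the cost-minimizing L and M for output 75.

L* = 25, M* = 9

Cost minimization requires the marginal rate of technical substitution to equal the input-price ratio: MP_L/MP_M = w/r.
Here MP_L/MP_M = (1/2)·(M/L)/(1/2) = (M/L). Setting this equal to 2.88/8 = 0.36 gives M = 0.36L.
Substituting into Q = 75: 5·L^(1/2)·(0.36L)^(1/2) = 75.
Solving, L = 25 and M = 9.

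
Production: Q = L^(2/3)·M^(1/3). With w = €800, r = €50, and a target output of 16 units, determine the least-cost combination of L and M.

L* = 8, M* = 64

Cost minimization requires the marginal rate of technical substitution to equal the input-price ratio: MP_L/MP_M = w/r.
Here MP_L/MP_M = (2/3)·(M/L)/(1/3) = 2·(M/L). Setting this equal to 800/50 = 16 gives M = 8L.
Substituting into Q = 16: L^(2/3)·(8L)^(1/3) = 16.
Solving, L = 8 and M = 64.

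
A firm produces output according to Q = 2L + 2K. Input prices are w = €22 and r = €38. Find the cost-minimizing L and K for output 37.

L* = 18.5, K* = 0

The inputs are perfect substitutes, so the firm uses whichever has the lower cost per unit of output.
Cost per unit of output via L is w/2 = 11; via K it is r/2 = 19. L is cheaper.
Producing Q = 37 with L alone: L = 18.5, K = 0.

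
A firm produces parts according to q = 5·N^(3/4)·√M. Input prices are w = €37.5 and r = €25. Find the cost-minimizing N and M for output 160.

N* = 16, M* = 16

Cost minimization requires the marginal rate of technical substitution to equal the input-price ratio: MP_N/MP_M = w/r.
Here MP_N/MP_M = (3/4)·(M/N)/(1/2) = 1.5·(M/N). Setting this equal to 37.5/25 = 1.5 gives M = N.
Substituting into q = 160: 5·N^(3/4)·(N)^(1/2) = 160.
Solving, N = 16 and M = 16.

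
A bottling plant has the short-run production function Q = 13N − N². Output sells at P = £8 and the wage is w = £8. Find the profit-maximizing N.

The marginal product of N is MP_N = 13 − 2N.
A price-taking firm hires until the value of the marginal product equals the wage: P·MP_N = w, so 8·(13 − 2N) = 8.
Then 13 − 2N = 1, giving N = 6.

N* = 6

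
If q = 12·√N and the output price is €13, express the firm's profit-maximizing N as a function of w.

N(w) = 6084/w²

MP_N = (1/2)·12·N^(-1/2) = 6·N^(-1/2).
Setting P·MP_N = w: 78·N^(-1/2) = w.
Solving for N: N^(-1/2) = w/78, so N = (78/w)^(2).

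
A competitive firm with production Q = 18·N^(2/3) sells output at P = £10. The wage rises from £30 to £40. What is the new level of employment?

From P·MP_N = w with MP_N = 12·N^(-1/3), the labor demand is N(w) = (120/w)^(3).
At w = 30: N = 64. At w = 40: N = 27.

N* = 27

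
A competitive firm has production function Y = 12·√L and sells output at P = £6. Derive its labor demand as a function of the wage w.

L(w) = 1296/w²

MP_L = (1/2)·12·L^(-1/2) = 6·L^(-1/2).
Setting P·MP_L = w: 36·L^(-1/2) = w.
Solving for L: L^(-1/2) = w/36, so L = (36/w)^(2).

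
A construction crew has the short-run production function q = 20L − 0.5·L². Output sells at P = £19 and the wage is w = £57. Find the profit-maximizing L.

L* = 17

The marginal product of L is MP_L = 20 − L.
A price-taking firm hires until the value of the marginal product equals the wage: P·MP_L = w, so 19·(20 − L) = 57.
Then 20 − L = 3, giving L = 17.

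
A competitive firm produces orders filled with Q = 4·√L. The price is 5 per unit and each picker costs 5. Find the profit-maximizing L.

MP_L = (1/2)·4·L^(-1/2) = 2·L^(-1/2).
Profit maximization for a price taker requires P·MP_L = w: 5·2·L^(-1/2) = 5.
So L^(-1/2) = 0.5, which gives L = 4.

L* = 4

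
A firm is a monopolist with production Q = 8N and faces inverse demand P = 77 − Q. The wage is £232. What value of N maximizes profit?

Marginal revenue from the inverse demand is MR = 77 − 2Q.
The marginal product is MP_N = 8.
A monopolist hires until marginal revenue product equals the wage: MR·MP_N = w.
(77 − 16N)·8 = 232, so N = 3.

N* = 3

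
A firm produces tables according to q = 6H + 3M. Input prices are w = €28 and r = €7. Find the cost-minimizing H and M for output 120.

The inputs are perfect substitutes, so the firm uses whichever has the lower cost per unit of output.
Cost per unit of output via H is w/6 = 14/3; via M it is r/3 = 7/3. M is cheaper.
Producing q = 120 with M alone: H = 0, M = 40.

H* = 0, M* = 40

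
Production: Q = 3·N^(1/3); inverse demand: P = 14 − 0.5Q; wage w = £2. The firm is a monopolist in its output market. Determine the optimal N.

Marginal revenue from the inverse demand is MR = 14 − Q.
The marginal product is MP_N = N^(-2/3).
A monopolist hires until marginal revenue product equals the wage: MR·MP_N = w.
At N, Q = 3·N^(1/3). Substituting and solving: (14 − 3·N^(1/3))·N^(-2/3) = 2 gives N = 8.

N* = 8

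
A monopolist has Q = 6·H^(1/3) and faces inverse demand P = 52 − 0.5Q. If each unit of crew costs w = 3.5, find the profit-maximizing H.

Marginal revenue from the inverse demand is MR = 52 − Q.
The marginal product is MP_H = 2·H^(-2/3).
A monopolist hires until marginal revenue product equals the wage: MR·MP_H = w.
At H, Q = 6·H^(1/3). Substituting and solving: (52 − 6·H^(1/3))·2·H^(-2/3) = 3.5 gives H = 64.

H* = 64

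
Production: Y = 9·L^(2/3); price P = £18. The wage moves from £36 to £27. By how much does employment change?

ΔL = 37

From P·MP_L = w with MP_L = 6·L^(-1/3), the labor demand is L(w) = (108/w)^(3).
At w = 36: L = 27. At w = 27: L = 64.
ΔL = 64 − 27 = 37.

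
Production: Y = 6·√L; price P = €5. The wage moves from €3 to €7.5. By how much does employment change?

ΔL = -21

From P·MP_L = w with MP_L = 3·L^(-1/2), the labor demand is L(w) = (15/w)^(2).
At w = 3: L = 25. At w = 7.5: L = 4.
ΔL = 4 − 25 = -21.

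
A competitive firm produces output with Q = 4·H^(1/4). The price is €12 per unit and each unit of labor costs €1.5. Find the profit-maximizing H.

MP_H = (1/4)·4·H^(-3/4) = H^(-3/4).
Profit maximization for a price taker requires P·MP_H = w: 12·H^(-3/4) = 1.5.
So H^(-3/4) = 0.125, which gives H = 16.

H* = 16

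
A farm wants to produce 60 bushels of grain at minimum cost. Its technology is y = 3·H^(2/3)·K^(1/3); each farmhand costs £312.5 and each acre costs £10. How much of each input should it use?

H* = 8, K* = 125

Cost minimization requires the marginal rate of technical substitution to equal the input-price ratio: MP_H/MP_K = w/r.
Here MP_H/MP_K = (2/3)·(K/H)/(1/3) = 2·(K/H). Setting this equal to 312.5/10 = 31.25 gives K = 15.625H.
Substituting into y = 60: 3·H^(2/3)·(15.625H)^(1/3) = 60.
Solving, H = 8 and K = 125.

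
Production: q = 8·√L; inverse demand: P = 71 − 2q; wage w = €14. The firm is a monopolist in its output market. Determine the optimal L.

Marginal revenue from the inverse demand is MR = 71 − 4q.
The marginal product is MP_L = 4·L^(-1/2).
A monopolist hires until marginal revenue product equals the wage: MR·MP_L = w.
At L, q = 8·√L. Substituting and solving: (71 − 32·√L)·4·L^(-1/2) = 14 gives L = 4.

L* = 4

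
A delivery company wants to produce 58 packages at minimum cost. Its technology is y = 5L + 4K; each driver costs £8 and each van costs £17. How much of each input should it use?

L* = 11.6, K* = 0

The inputs are perfect substitutes, so the firm uses whichever has the lower cost per unit of output.
Cost per unit of output via L is w/5 = 1.6; via K it is r/4 = 4.25. L is cheaper.
Producing y = 58 with L alone: L = 11.6, K = 0.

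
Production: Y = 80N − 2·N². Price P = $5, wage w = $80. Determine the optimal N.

N* = 16

The marginal product of N is MP_N = 80 − 4N.
A price-taking firm hires until the value of the marginal product equals the wage: P·MP_N = w, so 5·(80 − 4N) = 80.
Then 80 − 4N = 16, giving N = 16.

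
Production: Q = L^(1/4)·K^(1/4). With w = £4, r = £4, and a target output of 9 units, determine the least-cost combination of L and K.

L* = 81, K* = 81

Cost minimization requires the marginal rate of technical substitution to equal the input-price ratio: MP_L/MP_K = w/r.
Here MP_L/MP_K = (1/4)·(K/L)/(1/4) = (K/L). Setting this equal to 4/4 = 1 gives K = L.
Substituting into Q = 9: L^(1/4)·(L)^(1/4) = 9.
Solving, L = 81 and K = 81.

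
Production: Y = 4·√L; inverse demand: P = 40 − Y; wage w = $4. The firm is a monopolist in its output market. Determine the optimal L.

Marginal revenue from the inverse demand is MR = 40 − 2Y.
The marginal product is MP_L = 2·L^(-1/2).
A monopolist hires until marginal revenue product equals the wage: MR·MP_L = w.
At L, Y = 4·√L. Substituting and solving: (40 − 8·√L)·2·L^(-1/2) = 4 gives L = 16.

L* = 16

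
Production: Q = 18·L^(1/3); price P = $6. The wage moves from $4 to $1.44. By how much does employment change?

ΔL = 98

From P·MP_L = w with MP_L = 6·L^(-2/3), the labor demand is L(w) = (36/w)^(3/2).
At w = 4: L = 27. At w = 1.44: L = 125.
ΔL = 125 − 27 = 98.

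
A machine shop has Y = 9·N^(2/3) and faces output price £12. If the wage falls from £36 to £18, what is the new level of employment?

From P·MP_N = w with MP_N = 6·N^(-1/3), the labor demand is N(w) = (72/w)^(3).
At w = 36: N = 8. At w = 18: N = 64.

N* = 64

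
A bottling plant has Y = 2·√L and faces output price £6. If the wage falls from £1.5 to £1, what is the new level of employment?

L* = 36

From P·MP_L = w with MP_L = L^(-1/2), the labor demand is L(w) = (6/w)^(2).
At w = 1.5: L = 16. At w = 1: L = 36.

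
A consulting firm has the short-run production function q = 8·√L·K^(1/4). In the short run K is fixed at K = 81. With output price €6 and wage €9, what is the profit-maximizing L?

With K = 81, MP_L = (1/2)·8·L^(-1/2)·81^(1/4) = 12·L^(-1/2).
Profit maximization for a price taker requires P·MP_L = w: 6·12·L^(-1/2) = 9.
So L^(-1/2) = 0.125, which gives L = 64.

L* = 64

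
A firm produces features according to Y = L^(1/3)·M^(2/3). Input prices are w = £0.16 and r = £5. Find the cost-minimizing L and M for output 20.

L* = 125, M* = 8

Cost minimization requires the marginal rate of technical substitution to equal the input-price ratio: MP_L/MP_M = w/r.
Here MP_L/MP_M = (1/3)·(M/L)/(2/3) = 0.5·(M/L). Setting this equal to 0.16/5 = 0.032 gives M = 0.064L.
Substituting into Y = 20: L^(1/3)·(0.064L)^(2/3) = 20.
Solving, L = 125 and M = 8.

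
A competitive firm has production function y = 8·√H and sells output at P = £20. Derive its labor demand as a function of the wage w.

MP_H = (1/2)·8·H^(-1/2) = 4·H^(-1/2).
Setting P·MP_H = w: 80·H^(-1/2) = w.
Solving for H: H^(-1/2) = w/80, so H = (80/w)^(2).

H(w) = 6400/w²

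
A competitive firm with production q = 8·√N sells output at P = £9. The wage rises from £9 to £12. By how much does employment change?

ΔN = -7

From P·MP_N = w with MP_N = 4·N^(-1/2), the labor demand is N(w) = (36/w)^(2).
At w = 9: N = 16. At w = 12: N = 9.
ΔN = 9 − 16 = -7.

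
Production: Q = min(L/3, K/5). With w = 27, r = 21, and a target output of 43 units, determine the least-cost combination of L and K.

L* = 129, K* = 215

With a fixed-proportions technology, the cost-minimizing bundle uses no slack in either input: L/3 = K/5 = Q.
So L = 3·43 = 129 and K = 5·43 = 215.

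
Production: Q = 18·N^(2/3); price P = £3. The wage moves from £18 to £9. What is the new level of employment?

N* = 64

From P·MP_N = w with MP_N = 12·N^(-1/3), the labor demand is N(w) = (36/w)^(3).
At w = 18: N = 8. At w = 9: N = 64.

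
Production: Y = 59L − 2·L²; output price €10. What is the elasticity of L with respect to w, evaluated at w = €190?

ε = -0.475

From P·MP_L = w with MP_L = 59 − 4L, labor demand is L(w) = (59 − w/10)/4.
dL/dw = −1/(40) = -0.025.
At w = 190, L = 10, so ε = (dL/dw)·(w/L) = (-0.025)·(190/10) = -0.475.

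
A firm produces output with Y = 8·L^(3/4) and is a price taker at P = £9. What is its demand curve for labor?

MP_L = (3/4)·8·L^(-1/4) = 6·L^(-1/4).
Setting P·MP_L = w: 54·L^(-1/4) = w.
Solving for L: L^(-1/4) = w/54, so L = (54/w)^(4).

L(w) = 8503056/w^(4)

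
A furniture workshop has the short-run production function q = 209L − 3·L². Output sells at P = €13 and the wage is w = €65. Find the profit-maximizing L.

The marginal product of L is MP_L = 209 − 6L.
A price-taking firm hires until the value of the marginal product equals the wage: P·MP_L = w, so 13·(209 − 6L) = 65.
Then 209 − 6L = 5, giving L = 34.

L* = 34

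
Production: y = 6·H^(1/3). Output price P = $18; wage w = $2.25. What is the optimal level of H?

H* = 64

MP_H = (1/3)·6·H^(-2/3) = 2·H^(-2/3).
Profit maximization for a price taker requires P·MP_H = w: 18·2·H^(-2/3) = 2.25.
So H^(-2/3) = 0.0625, which gives H = 64.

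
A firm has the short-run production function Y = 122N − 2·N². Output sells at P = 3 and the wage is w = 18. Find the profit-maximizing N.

The marginal product of N is MP_N = 122 − 4N.
A price-taking firm hires until the value of the marginal product equals the wage: P·MP_N = w, so 3·(122 − 4N) = 18.
Then 122 − 4N = 6, giving N = 29.

N* = 29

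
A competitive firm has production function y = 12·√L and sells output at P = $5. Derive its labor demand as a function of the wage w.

MP_L = (1/2)·12·L^(-1/2) = 6·L^(-1/2).
Setting P·MP_L = w: 30·L^(-1/2) = w.
Solving for L: L^(-1/2) = w/30, so L = (30/w)^(2).

L(w) = 900/w²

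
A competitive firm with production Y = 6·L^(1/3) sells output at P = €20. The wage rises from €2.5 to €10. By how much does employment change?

ΔL = -56

From P·MP_L = w with MP_L = 2·L^(-2/3), the labor demand is L(w) = (40/w)^(3/2).
At w = 2.5: L = 64. At w = 10: L = 8.
ΔL = 8 − 64 = -56.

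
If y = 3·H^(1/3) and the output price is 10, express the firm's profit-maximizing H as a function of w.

MP_H = (1/3)·3·H^(-2/3) = H^(-2/3).
Setting P·MP_H = w: 10·H^(-2/3) = w.
Solving for H: H^(-2/3) = w/10, so H = (10/w)^(3/2).

H(w) = (10/w)^(3/2)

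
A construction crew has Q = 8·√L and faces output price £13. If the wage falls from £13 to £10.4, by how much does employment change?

From P·MP_L = w with MP_L = 4·L^(-1/2), the labor demand is L(w) = (52/w)^(2).
At w = 13: L = 16. At w = 10.4: L = 25.
ΔL = 25 − 16 = 9.

ΔL = 9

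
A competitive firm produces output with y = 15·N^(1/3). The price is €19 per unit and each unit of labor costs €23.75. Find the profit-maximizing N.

N* = 8

MP_N = (1/3)·15·N^(-2/3) = 5·N^(-2/3).
Profit maximization for a price taker requires P·MP_N = w: 19·5·N^(-2/3) = 23.75.
So N^(-2/3) = 0.25, which gives N = 8.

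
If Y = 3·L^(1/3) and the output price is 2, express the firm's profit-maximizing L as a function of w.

MP_L = (1/3)·3·L^(-2/3) = L^(-2/3).
Setting P·MP_L = w: 2·L^(-2/3) = w.
Solving for L: L^(-2/3) = w/2, so L = (2/w)^(3/2).

L(w) = (2/w)^(3/2)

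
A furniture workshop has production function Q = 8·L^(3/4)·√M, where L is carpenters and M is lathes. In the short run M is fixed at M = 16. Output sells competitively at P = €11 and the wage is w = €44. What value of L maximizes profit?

With M = 16, MP_L = (3/4)·8·L^(-1/4)·16^(1/2) = 24·L^(-1/4).
Profit maximization for a price taker requires P·MP_L = w: 11·24·L^(-1/4) = 44.
So L^(-1/4) = 1/6, which gives L = 1296.

L* = 1296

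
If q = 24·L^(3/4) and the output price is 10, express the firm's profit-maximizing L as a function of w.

MP_L = (3/4)·24·L^(-1/4) = 18·L^(-1/4).
Setting P·MP_L = w: 180·L^(-1/4) = w.
Solving for L: L^(-1/4) = w/180, so L = (180/w)^(4).

L(w) = (180/w)^(4)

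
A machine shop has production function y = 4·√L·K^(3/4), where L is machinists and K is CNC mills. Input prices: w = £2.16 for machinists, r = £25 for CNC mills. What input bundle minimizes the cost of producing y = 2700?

L* = 625, K* = 81

Cost minimization requires the marginal rate of technical substitution to equal the input-price ratio: MP_L/MP_K = w/r.
Here MP_L/MP_K = (1/2)·(K/L)/(3/4) = (2/3)·(K/L). Setting this equal to 2.16/25 = 0.0864 gives K = 0.1296L.
Substituting into y = 2700: 4·L^(1/2)·(0.1296L)^(3/4) = 2700.
Solving, L = 625 and K = 81.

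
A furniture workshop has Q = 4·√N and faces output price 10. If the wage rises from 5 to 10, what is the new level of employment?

N* = 4

From P·MP_N = w with MP_N = 2·N^(-1/2), the labor demand is N(w) = (20/w)^(2).
At w = 5: N = 16. At w = 10: N = 4.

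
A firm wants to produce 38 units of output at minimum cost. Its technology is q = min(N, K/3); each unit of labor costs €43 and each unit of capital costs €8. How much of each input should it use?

With a fixed-proportions technology, the cost-minimizing bundle uses no slack in either input: N = K/3 = q.
So N = 38 and K = 3·38 = 114.

N* = 38, K* = 114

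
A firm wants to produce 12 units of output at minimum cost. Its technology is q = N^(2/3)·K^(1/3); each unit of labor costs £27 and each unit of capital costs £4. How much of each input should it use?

Cost minimization requires the marginal rate of technical substitution to equal the input-price ratio: MP_N/MP_K = w/r.
Here MP_N/MP_K = (2/3)·(K/N)/(1/3) = 2·(K/N). Setting this equal to 27/4 = 6.75 gives K = 3.375N.
Substituting into q = 12: N^(2/3)·(3.375N)^(1/3) = 12.
Solving, N = 8 and K = 27.

N* = 8, K* = 27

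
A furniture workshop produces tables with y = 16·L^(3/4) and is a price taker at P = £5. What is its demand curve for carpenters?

L(w) = (60/w)^(4)

MP_L = (3/4)·16·L^(-1/4) = 12·L^(-1/4).
Setting P·MP_L = w: 60·L^(-1/4) = w.
Solving for L: L^(-1/4) = w/60, so L = (60/w)^(4).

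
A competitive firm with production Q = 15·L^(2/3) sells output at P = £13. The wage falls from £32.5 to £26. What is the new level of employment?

L* = 125

From P·MP_L = w with MP_L = 10·L^(-1/3), the labor demand is L(w) = (130/w)^(3).
At w = 32.5: L = 64. At w = 26: L = 125.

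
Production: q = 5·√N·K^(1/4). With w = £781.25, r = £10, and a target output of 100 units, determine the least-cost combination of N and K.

Cost minimization requires the marginal rate of technical substitution to equal the input-price ratio: MP_N/MP_K = w/r.
Here MP_N/MP_K = (1/2)·(K/N)/(1/4) = 2·(K/N). Setting this equal to 781.25/10 = 78.125 gives K = 39.0625N.
Substituting into q = 100: 5·N^(1/2)·(39.0625N)^(1/4) = 100.
Solving, N = 16 and K = 625.

N* = 16, K* = 625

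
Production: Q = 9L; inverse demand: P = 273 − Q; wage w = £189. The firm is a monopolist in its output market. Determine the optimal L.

L* = 14

Marginal revenue from the inverse demand is MR = 273 − 2Q.
The marginal product is MP_L = 9.
A monopolist hires until marginal revenue product equals the wage: MR·MP_L = w.
(273 − 18L)·9 = 189, so L = 14.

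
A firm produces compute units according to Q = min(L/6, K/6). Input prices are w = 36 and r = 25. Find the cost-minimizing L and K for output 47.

L* = 282, K* = 282

With a fixed-proportions technology, the cost-minimizing bundle uses no slack in either input: L/6 = K/6 = Q.
So L = 6·47 = 282 and K = 6·47 = 282.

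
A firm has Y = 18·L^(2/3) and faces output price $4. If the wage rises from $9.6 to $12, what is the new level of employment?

From P·MP_L = w with MP_L = 12·L^(-1/3), the labor demand is L(w) = (48/w)^(3).
At w = 9.6: L = 125. At w = 12: L = 64.

L* = 64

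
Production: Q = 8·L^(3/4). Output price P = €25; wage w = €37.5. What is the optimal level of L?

MP_L = (3/4)·8·L^(-1/4) = 6·L^(-1/4).
Profit maximization for a price taker requires P·MP_L = w: 25·6·L^(-1/4) = 37.5.
So L^(-1/4) = 0.25, which gives L = 256.

L* = 256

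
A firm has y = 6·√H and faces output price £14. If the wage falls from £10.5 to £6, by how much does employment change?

ΔH = 33

From P·MP_H = w with MP_H = 3·H^(-1/2), the labor demand is H(w) = (42/w)^(2).
At w = 10.5: H = 16. At w = 6: H = 49.
ΔH = 49 − 16 = 33.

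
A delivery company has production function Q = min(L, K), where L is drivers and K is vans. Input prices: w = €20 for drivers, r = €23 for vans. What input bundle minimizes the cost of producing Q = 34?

L* = 34, K* = 34

With a fixed-proportions technology, the cost-minimizing bundle uses no slack in either input: L = K = Q.
So L = 34 and K = 34.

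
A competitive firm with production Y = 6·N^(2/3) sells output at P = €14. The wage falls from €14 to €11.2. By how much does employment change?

ΔN = 61

From P·MP_N = w with MP_N = 4·N^(-1/3), the labor demand is N(w) = (56/w)^(3).
At w = 14: N = 64. At w = 11.2: N = 125.
ΔN = 125 − 64 = 61.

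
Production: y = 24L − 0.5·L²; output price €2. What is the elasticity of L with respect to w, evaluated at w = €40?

From P·MP_L = w with MP_L = 24 − L, labor demand is L(w) = 24 − w/2.
dL/dw = −1/(2) = -0.5.
At w = 40, L = 4, so ε = (dL/dw)·(w/L) = (-0.5)·(40/4) = -5.

ε = -5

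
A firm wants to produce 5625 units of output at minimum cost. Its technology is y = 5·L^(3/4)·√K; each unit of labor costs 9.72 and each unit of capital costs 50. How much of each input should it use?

Cost minimization requires the marginal rate of technical substitution to equal the input-price ratio: MP_L/MP_K = w/r.
Here MP_L/MP_K = (3/4)·(K/L)/(1/2) = 1.5·(K/L). Setting this equal to 9.72/50 = 0.1944 gives K = 0.1296L.
Substituting into y = 5625: 5·L^(3/4)·(0.1296L)^(1/2) = 5625.
Solving, L = 625 and K = 81.

L* = 625, K* = 81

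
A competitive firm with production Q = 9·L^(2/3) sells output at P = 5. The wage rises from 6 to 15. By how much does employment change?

ΔL = -117

From P·MP_L = w with MP_L = 6·L^(-1/3), the labor demand is L(w) = (30/w)^(3).
At w = 6: L = 125. At w = 15: L = 8.
ΔL = 8 − 125 = -117.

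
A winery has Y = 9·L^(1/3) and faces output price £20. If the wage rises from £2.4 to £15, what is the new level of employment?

L* = 8

From P·MP_L = w with MP_L = 3·L^(-2/3), the labor demand is L(w) = (60/w)^(3/2).
At w = 2.4: L = 125. At w = 15: L = 8.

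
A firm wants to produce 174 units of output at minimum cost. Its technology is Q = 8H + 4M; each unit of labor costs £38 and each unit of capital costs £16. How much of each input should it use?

The inputs are perfect substitutes, so the firm uses whichever has the lower cost per unit of output.
Cost per unit of output via H is w/8 = 4.75; via M it is r/4 = 4. M is cheaper.
Producing Q = 174 with M alone: H = 0, M = 43.5.

H* = 0, M* = 43.5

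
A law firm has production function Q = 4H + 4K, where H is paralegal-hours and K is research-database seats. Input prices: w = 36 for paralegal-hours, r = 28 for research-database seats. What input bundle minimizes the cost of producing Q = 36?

H* = 0, K* = 9

The inputs are perfect substitutes, so the firm uses whichever has the lower cost per unit of output.
Cost per unit of output via H is w/4 = 9; via K it is r/4 = 7. K is cheaper.
Producing Q = 36 with K alone: H = 0, K = 9.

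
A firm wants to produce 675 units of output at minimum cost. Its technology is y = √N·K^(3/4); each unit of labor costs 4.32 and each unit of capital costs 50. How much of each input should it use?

N* = 625, K* = 81

Cost minimization requires the marginal rate of technical substitution to equal the input-price ratio: MP_N/MP_K = w/r.
Here MP_N/MP_K = (1/2)·(K/N)/(3/4) = (2/3)·(K/N). Setting this equal to 4.32/50 = 0.0864 gives K = 0.1296N.
Substituting into y = 675: N^(1/2)·(0.1296N)^(3/4) = 675.
Solving, N = 625 and K = 81.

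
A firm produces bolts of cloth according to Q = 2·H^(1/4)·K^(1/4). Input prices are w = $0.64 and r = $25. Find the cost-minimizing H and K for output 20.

H* = 625, K* = 16

Cost minimization requires the marginal rate of technical substitution to equal the input-price ratio: MP_H/MP_K = w/r.
Here MP_H/MP_K = (1/4)·(K/H)/(1/4) = (K/H). Setting this equal to 0.64/25 = 0.0256 gives K = 0.0256H.
Substituting into Q = 20: 2·H^(1/4)·(0.0256H)^(1/4) = 20.
Solving, H = 625 and K = 16.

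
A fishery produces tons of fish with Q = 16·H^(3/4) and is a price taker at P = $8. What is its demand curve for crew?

MP_H = (3/4)·16·H^(-1/4) = 12·H^(-1/4).
Setting P·MP_H = w: 96·H^(-1/4) = w.
Solving for H: H^(-1/4) = w/96, so H = (96/w)^(4).

H(w) = (96/w)^(4)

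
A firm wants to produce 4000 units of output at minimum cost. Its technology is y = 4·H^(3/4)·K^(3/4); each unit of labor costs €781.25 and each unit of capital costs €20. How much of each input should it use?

Cost minimization requires the marginal rate of technical substitution to equal the input-price ratio: MP_H/MP_K = w/r.
Here MP_H/MP_K = (3/4)·(K/H)/(3/4) = (K/H). Setting this equal to 781.25/20 = 39.0625 gives K = 39.0625H.
Substituting into y = 4000: 4·H^(3/4)·(39.0625H)^(3/4) = 4000.
Solving, H = 16 and K = 625.

H* = 16, K* = 625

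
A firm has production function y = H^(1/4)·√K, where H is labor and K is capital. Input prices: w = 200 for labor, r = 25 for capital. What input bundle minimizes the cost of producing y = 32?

Cost minimization requires the marginal rate of technical substitution to equal the input-price ratio: MP_H/MP_K = w/r.
Here MP_H/MP_K = (1/4)·(K/H)/(1/2) = 0.5·(K/H). Setting this equal to 200/25 = 8 gives K = 16H.
Substituting into y = 32: H^(1/4)·(16H)^(1/2) = 32.
Solving, H = 16 and K = 256.

H* = 16, K* = 256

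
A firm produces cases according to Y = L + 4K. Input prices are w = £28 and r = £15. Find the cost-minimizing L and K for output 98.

L* = 0, K* = 24.5

The inputs are perfect substitutes, so the firm uses whichever has the lower cost per unit of output.
Cost per unit of output via L is 28; via K it is 3.75. K is cheaper.
Producing Y = 98 with K alone: L = 0, K = 24.5.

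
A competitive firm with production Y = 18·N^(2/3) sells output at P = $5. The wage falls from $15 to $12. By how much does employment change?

From P·MP_N = w with MP_N = 12·N^(-1/3), the labor demand is N(w) = (60/w)^(3).
At w = 15: N = 64. At w = 12: N = 125.
ΔN = 125 − 64 = 61.

ΔN = 61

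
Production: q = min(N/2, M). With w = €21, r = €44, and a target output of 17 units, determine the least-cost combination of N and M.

N* = 34, M* = 17

With a fixed-proportions technology, the cost-minimizing bundle uses no slack in either input: N/2 = M = q.
So N = 2·17 = 34 and M = 17.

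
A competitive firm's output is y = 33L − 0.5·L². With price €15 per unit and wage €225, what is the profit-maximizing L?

The marginal product of L is MP_L = 33 − L.
A price-taking firm hires until the value of the marginal product equals the wage: P·MP_L = w, so 15·(33 − L) = 225.
Then 33 − L = 15, giving L = 18.

L* = 18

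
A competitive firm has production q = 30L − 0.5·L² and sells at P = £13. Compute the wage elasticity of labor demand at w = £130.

From P·MP_L = w with MP_L = 30 − L, labor demand is L(w) = 30 − w/13.
dL/dw = −1/(13) = -1/13.
At w = 130, L = 20, so ε = (dL/dw)·(w/L) = (-1/13)·(130/20) = -0.5.

ε = -0.5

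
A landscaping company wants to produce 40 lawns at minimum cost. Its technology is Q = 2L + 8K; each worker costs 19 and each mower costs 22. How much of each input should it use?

L* = 0, K* = 5

The inputs are perfect substitutes, so the firm uses whichever has the lower cost per unit of output.
Cost per unit of output via L is w/2 = 9.5; via K it is r/8 = 2.75. K is cheaper.
Producing Q = 40 with K alone: L = 0, K = 5.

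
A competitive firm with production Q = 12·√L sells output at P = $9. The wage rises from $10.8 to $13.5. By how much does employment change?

From P·MP_L = w with MP_L = 6·L^(-1/2), the labor demand is L(w) = (54/w)^(2).
At w = 10.8: L = 25. At w = 13.5: L = 16.
ΔL = 16 − 25 = -9.

ΔL = -9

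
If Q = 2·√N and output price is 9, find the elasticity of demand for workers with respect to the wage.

ε = -2

MP_N = (1/2)·2·N^(-1/2), so P·MP_N = w gives 9·N^(-1/2) = w.
Solving, N(w) = (9/w)^(2). This is a constant-elasticity form: N ∝ w^(−2), so ε = −2.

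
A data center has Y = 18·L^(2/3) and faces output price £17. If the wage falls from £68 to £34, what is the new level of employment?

L* = 216

From P·MP_L = w with MP_L = 12·L^(-1/3), the labor demand is L(w) = (204/w)^(3).
At w = 68: L = 27. At w = 34: L = 216.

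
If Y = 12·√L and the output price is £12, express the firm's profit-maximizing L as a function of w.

MP_L = (1/2)·12·L^(-1/2) = 6·L^(-1/2).
Setting P·MP_L = w: 72·L^(-1/2) = w.
Solving for L: L^(-1/2) = w/72, so L = (72/w)^(2).

L(w) = 5184/w²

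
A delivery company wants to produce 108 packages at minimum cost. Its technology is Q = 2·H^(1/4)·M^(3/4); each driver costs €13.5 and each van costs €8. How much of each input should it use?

Cost minimization requires the marginal rate of technical substitution to equal the input-price ratio: MP_H/MP_M = w/r.
Here MP_H/MP_M = (1/4)·(M/H)/(3/4) = (1/3)·(M/H). Setting this equal to 13.5/8 = 1.6875 gives M = 5.0625H.
Substituting into Q = 108: 2·H^(1/4)·(5.0625H)^(3/4) = 108.
Solving, H = 16 and M = 81.

H* = 16, M* = 81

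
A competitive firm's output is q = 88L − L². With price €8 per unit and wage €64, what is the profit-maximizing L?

The marginal product of L is MP_L = 88 − 2L.
A price-taking firm hires until the value of the marginal product equals the wage: P·MP_L = w, so 8·(88 − 2L) = 64.
Then 88 − 2L = 8, giving L = 40.

L* = 40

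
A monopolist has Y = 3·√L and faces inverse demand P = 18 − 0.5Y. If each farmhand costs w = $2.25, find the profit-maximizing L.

Marginal revenue from the inverse demand is MR = 18 − Y.
The marginal product is MP_L = 1.5·L^(-1/2).
A monopolist hires until marginal revenue product equals the wage: MR·MP_L = w.
At L, Y = 3·√L. Substituting and solving: (18 − 3·√L)·1.5·L^(-1/2) = 2.25 gives L = 16.

L* = 16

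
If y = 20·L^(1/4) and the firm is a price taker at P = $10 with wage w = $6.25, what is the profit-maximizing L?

MP_L = (1/4)·20·L^(-3/4) = 5·L^(-3/4).
Profit maximization for a price taker requires P·MP_L = w: 10·5·L^(-3/4) = 6.25.
So L^(-3/4) = 0.125, which gives L = 16.

L* = 16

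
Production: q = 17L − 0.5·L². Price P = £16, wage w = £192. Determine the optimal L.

The marginal product of L is MP_L = 17 − L.
A price-taking firm hires until the value of the marginal product equals the wage: P·MP_L = w, so 16·(17 − L) = 192.
Then 17 − L = 12, giving L = 5.

L* = 5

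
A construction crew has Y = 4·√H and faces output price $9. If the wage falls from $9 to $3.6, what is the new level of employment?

From P·MP_H = w with MP_H = 2·H^(-1/2), the labor demand is H(w) = (18/w)^(2).
At w = 9: H = 4. At w = 3.6: H = 25.

H* = 25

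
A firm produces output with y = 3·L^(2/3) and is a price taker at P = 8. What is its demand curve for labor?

MP_L = (2/3)·3·L^(-1/3) = 2·L^(-1/3).
Setting P·MP_L = w: 16·L^(-1/3) = w.
Solving for L: L^(-1/3) = w/16, so L = (16/w)^(3).

L(w) = 4096/w³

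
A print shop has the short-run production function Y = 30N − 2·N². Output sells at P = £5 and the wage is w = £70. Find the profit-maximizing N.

N* = 4

The marginal product of N is MP_N = 30 − 4N.
A price-taking firm hires until the value of the marginal product equals the wage: P·MP_N = w, so 5·(30 − 4N) = 70.
Then 30 − 4N = 14, giving N = 4.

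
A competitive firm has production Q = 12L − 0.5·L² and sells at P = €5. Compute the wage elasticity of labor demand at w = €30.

From P·MP_L = w with MP_L = 12 − L, labor demand is L(w) = 12 − w/5.
dL/dw = −1/(5) = -0.2.
At w = 30, L = 6, so ε = (dL/dw)·(w/L) = (-0.2)·(30/6) = -1.

ε = -1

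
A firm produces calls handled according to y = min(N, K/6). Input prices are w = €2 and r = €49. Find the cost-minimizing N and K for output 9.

N* = 9, K* = 54

With a fixed-proportions technology, the cost-minimizing bundle uses no slack in either input: N = K/6 = y.
So N = 9 and K = 6·9 = 54.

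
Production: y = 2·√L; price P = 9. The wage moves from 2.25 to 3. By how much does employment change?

ΔL = -7

From P·MP_L = w with MP_L = L^(-1/2), the labor demand is L(w) = (9/w)^(2).
At w = 2.25: L = 16. At w = 3: L = 9.
ΔL = 9 − 16 = -7.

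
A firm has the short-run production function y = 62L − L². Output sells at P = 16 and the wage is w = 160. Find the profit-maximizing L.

L* = 26

The marginal product of L is MP_L = 62 − 2L.
A price-taking firm hires until the value of the marginal product equals the wage: P·MP_L = w, so 16·(62 − 2L) = 160.
Then 62 − 2L = 10, giving L = 26.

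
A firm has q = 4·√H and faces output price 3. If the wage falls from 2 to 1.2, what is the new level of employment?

H* = 25

From P·MP_H = w with MP_H = 2·H^(-1/2), the labor demand is H(w) = (6/w)^(2).
At w = 2: H = 9. At w = 1.2: H = 25.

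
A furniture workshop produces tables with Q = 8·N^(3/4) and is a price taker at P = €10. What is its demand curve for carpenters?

MP_N = (3/4)·8·N^(-1/4) = 6·N^(-1/4).
Setting P·MP_N = w: 60·N^(-1/4) = w.
Solving for N: N^(-1/4) = w/60, so N = (60/w)^(4).

N(w) = (60/w)^(4)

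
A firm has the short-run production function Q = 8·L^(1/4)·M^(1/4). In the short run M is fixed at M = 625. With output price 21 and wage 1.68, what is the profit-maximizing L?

With M = 625, MP_L = (1/4)·8·L^(-3/4)·625^(1/4) = 10·L^(-3/4).
Profit maximization for a price taker requires P·MP_L = w: 21·10·L^(-3/4) = 1.68.
So L^(-3/4) = 0.008, which gives L = 625.

L* = 625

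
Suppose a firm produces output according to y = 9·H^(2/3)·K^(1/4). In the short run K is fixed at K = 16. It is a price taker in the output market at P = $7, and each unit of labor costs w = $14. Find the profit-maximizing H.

With K = 16, MP_H = (2/3)·9·H^(-1/3)·16^(1/4) = 12·H^(-1/3).
Profit maximization for a price taker requires P·MP_H = w: 7·12·H^(-1/3) = 14.
So H^(-1/3) = 1/6, which gives H = 216.

H* = 216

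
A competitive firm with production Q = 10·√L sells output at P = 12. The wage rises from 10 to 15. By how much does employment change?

From P·MP_L = w with MP_L = 5·L^(-1/2), the labor demand is L(w) = (60/w)^(2).
At w = 10: L = 36. At w = 15: L = 16.
ΔL = 16 − 36 = -20.

ΔL = -20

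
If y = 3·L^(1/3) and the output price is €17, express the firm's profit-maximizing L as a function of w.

L(w) = (17/w)^(3/2)

MP_L = (1/3)·3·L^(-2/3) = L^(-2/3).
Setting P·MP_L = w: 17·L^(-2/3) = w.
Solving for L: L^(-2/3) = w/17, so L = (17/w)^(3/2).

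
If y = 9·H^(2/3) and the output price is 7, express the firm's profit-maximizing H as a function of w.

MP_H = (2/3)·9·H^(-1/3) = 6·H^(-1/3).
Setting P·MP_H = w: 42·H^(-1/3) = w.
Solving for H: H^(-1/3) = w/42, so H = (42/w)^(3).

H(w) = 74088/w³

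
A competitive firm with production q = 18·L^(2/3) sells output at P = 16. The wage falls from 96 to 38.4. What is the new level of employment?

L* = 125

From P·MP_L = w with MP_L = 12·L^(-1/3), the labor demand is L(w) = (192/w)^(3).
At w = 96: L = 8. At w = 38.4: L = 125.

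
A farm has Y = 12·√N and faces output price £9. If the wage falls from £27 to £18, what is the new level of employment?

N* = 9

From P·MP_N = w with MP_N = 6·N^(-1/2), the labor demand is N(w) = (54/w)^(2).
At w = 27: N = 4. At w = 18: N = 9.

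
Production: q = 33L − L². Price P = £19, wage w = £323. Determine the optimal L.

L* = 8

The marginal product of L is MP_L = 33 − 2L.
A price-taking firm hires until the value of the marginal product equals the wage: P·MP_L = w, so 19·(33 − 2L) = 323.
Then 33 − 2L = 17, giving L = 8.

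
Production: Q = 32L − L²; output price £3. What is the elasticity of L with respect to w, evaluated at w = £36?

From P·MP_L = w with MP_L = 32 − 2L, labor demand is L(w) = (32 − w/3)/2.
dL/dw = −1/(6) = -1/6.
At w = 36, L = 10, so ε = (dL/dw)·(w/L) = (-1/6)·(36/10) = -0.6.

ε = -0.6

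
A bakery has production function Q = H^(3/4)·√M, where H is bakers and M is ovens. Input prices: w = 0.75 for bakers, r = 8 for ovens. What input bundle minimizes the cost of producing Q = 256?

H* = 256, M* = 16

Cost minimization requires the marginal rate of technical substitution to equal the input-price ratio: MP_H/MP_M = w/r.
Here MP_H/MP_M = (3/4)·(M/H)/(1/2) = 1.5·(M/H). Setting this equal to 0.75/8 = 0.09375 gives M = 0.0625H.
Substituting into Q = 256: H^(3/4)·(0.0625H)^(1/2) = 256.
Solving, H = 256 and M = 16.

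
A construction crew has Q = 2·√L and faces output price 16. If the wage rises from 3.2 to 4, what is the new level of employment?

From P·MP_L = w with MP_L = L^(-1/2), the labor demand is L(w) = (16/w)^(2).
At w = 3.2: L = 25. At w = 4: L = 16.

L* = 16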